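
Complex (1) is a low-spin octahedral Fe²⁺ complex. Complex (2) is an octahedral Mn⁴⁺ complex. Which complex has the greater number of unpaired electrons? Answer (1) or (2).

(1): Fe is in group 8, so Fe²⁺ is d⁶ (8 − 2 = 6); t₂g⁶ eg⁰ → 0 unpaired.
(2): Group 7 minus oxidation state +4 gives a d³ configuration for Mn⁴⁺; t₂g³ eg⁰ → 3 unpaired.
So (2) has more unpaired electrons.

(2)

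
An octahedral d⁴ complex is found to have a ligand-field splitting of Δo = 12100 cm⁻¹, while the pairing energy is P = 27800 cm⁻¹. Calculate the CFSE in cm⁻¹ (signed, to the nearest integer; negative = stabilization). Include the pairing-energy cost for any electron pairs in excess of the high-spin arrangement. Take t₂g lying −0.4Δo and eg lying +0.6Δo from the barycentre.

-7260

Since Δo = 12100 cm⁻¹ < P = 27800 cm⁻¹, the complex adopts the high-spin configuration.
Configuration: t₂g³ eg¹.
Orbital CFSE = -0.6Δo = -0.6 × 12100 = -7260 cm⁻¹.
High-spin has no excess pairs, so no pairing correction applies.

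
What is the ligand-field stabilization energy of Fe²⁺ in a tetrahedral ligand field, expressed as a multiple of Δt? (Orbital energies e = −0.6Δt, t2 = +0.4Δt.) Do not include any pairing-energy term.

-0.6 Δt

Group 8 minus oxidation state +2 gives a d⁶ configuration for Fe²⁺.
Tetrahedral fields are weak (Δₜ ≈ 4/9 Δₒ), so electrons fill high-spin.
Configuration: e^3 t2^3.
CFSE = 3(-0.6Δt) + 3(0.4Δt) = -1.8Δt + 1.2Δt = -0.6Δt.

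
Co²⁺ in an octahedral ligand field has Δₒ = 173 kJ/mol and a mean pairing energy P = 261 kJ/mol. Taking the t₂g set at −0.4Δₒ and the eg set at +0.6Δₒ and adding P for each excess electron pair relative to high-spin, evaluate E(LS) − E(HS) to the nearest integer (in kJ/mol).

88

Co²⁺: group 9, so d-count = 9 − 2 = 7.
High-spin d⁷ fills as t₂g⁵ eg² with CFSE 5(−0.4) + 2(+0.6) = -0.8Δₒ = -138 kJ/mol.
For low-spin the configuration is t₂g⁶ eg¹: orbital energy -1.8 × 173 = -311 kJ/mol, and 1 additional pair relative to high-spin adds 261 kJ/mol, giving -50 kJ/mol.
E(LS) − E(HS) = -50 − (-138) = 88 kJ/mol.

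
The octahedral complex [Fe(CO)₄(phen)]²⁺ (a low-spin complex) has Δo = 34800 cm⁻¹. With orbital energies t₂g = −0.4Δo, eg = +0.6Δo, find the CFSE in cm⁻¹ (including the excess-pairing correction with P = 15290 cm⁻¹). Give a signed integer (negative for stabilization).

-52940

Ligand charges: 4×(+0) from CO and 1×(+0) from phen sum to +0; with overall charge +2, Fe is +2.
Group 8 minus oxidation state +2 gives a d⁶ configuration for Fe²⁺.
Configuration: t₂g⁶ eg⁰.
Orbital CFSE = 6(-0.4) + 0(0.6) = -2.4Δo = -2.4 × 34800 = -83520 cm⁻¹.
Pairing penalty: 3 pairs vs 1 in the high-spin reference → 2 extra × P = 30580 cm⁻¹.
Combining: -83520 + 30580 = -52940 cm⁻¹.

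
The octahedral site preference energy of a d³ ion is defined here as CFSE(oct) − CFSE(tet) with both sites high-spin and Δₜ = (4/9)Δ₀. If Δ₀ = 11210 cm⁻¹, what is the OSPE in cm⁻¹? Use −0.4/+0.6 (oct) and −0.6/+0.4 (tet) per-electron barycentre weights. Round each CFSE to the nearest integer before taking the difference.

In an octahedral site d³ (HS) is t₂g³ eg⁰, giving CFSE(oct) = -1.2Δ₀ = -13452 cm⁻¹.
In a tetrahedral site the filling is e² t₂¹: CFSE(tet) = -0.8Δₜ = -0.8 × (4/9)(11210) = -3986 cm⁻¹.
OSPE = -13452 − (-3986) = -9466 cm⁻¹.

-9466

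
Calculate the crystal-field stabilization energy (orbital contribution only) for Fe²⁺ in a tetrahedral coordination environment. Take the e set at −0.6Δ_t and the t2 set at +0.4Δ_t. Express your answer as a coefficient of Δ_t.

Fe is in group 8, so Fe²⁺ is d⁶ (8 − 2 = 6).
Tetrahedral splitting is small, so the complex is high-spin.
Configuration: e^3 t2^3.
CFSE = 3(-0.6Δ_t) + 3(0.4Δ_t) = -1.8Δ_t + 1.2Δ_t = -0.6Δ_t.

-0.6 Δ_t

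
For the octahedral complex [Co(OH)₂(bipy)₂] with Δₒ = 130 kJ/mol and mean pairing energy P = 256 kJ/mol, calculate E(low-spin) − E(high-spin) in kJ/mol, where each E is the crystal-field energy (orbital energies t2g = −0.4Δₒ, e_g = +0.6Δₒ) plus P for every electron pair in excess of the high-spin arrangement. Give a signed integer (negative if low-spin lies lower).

126

Ligand charges: 2×(-1) from OH⁻ and 2×(+0) from bipy sum to -2; with overall charge +0, Co is +2.
Co²⁺: group 9, so d-count = 9 − 2 = 7.
High-spin: t2g^5 e_g^2, CFSE = -0.8Δₒ = -104 kJ/mol.
Low-spin t2g^6 e_g^1 gives -1.8Δₒ = -234 kJ/mol, but forming 1 extra pair costs 1P = 256 kJ/mol, so E(LS) = -234 + 256 = 22 kJ/mol.
Thus E(LS) − E(HS) = 126 kJ/mol.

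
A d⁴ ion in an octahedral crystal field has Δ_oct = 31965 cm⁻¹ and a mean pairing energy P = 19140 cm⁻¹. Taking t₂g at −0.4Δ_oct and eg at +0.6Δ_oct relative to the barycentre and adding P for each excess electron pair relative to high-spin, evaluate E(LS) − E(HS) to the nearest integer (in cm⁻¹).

-12825

High-spin d⁴ fills as t₂g³ eg¹ with CFSE 3(−0.4) + 1(+0.6) = -0.6Δ_oct = -19179 cm⁻¹.
Low-spin t₂g⁴ eg⁰ gives -1.6Δ_oct = -51144 cm⁻¹, but forming 1 extra pair costs 1P = 19140 cm⁻¹, so E(LS) = -51144 + 19140 = -32004 cm⁻¹.
Thus E(LS) − E(HS) = -12825 cm⁻¹.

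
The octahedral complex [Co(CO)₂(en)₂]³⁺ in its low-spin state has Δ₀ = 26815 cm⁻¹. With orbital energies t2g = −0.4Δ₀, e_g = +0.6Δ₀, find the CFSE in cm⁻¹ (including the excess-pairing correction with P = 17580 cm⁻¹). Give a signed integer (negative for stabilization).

-29196

Ligand charges: 2×(+0) from CO and 2×(+0) from en sum to +0; with overall charge +3, Co is +3.
Co is in group 9, so Co³⁺ is d⁶ (9 − 3 = 6).
The d⁶ electrons fill as t2g^6 e_g^0.
CFSE(orbital) = 6×(-0.4Δ₀) + 0×(0.6Δ₀) = -2.4Δ₀; with Δ₀ = 26815 cm⁻¹ that is -64356 cm⁻¹.
Pairing penalty: 3 pairs vs 1 in the high-spin reference → 2 extra × P = 35160 cm⁻¹.
Net CFSE = -64356 + 35160 = -29196 cm⁻¹.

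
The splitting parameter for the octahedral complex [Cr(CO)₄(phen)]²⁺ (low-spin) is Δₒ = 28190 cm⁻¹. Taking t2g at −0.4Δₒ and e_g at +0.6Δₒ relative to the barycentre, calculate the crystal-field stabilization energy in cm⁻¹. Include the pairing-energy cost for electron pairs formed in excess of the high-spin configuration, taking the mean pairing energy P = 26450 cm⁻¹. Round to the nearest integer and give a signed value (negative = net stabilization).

Ligand charges: 4×(+0) from CO and 1×(+0) from phen sum to +0; with overall charge +2, Cr is +2.
Cr²⁺: group 6, so d-count = 6 − 2 = 4.
Electron filling gives t2g^4 e_g^0.
The orbital stabilization is -1.6Δₒ = -1.6 × 28190 = -45104 cm⁻¹.
High-spin d⁴ would be t2g^3 e_g^1 with 0 pairs; low-spin has 1, so 1 excess pair costs +1P = +26450 cm⁻¹.
Overall CFSE = -45104 + 26450 = -18654 cm⁻¹.

-18654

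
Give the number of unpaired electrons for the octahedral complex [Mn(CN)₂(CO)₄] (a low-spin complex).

1

Ligand charges: 2×(-1) from CN⁻ and 4×(+0) from CO sum to -2; with overall charge +0, Mn is +2.
Mn sits in group 7; removing 2 electrons leaves Mn²⁺ with 7 − 2 = 5 d electrons.
Configuration: t₂g⁵ eg⁰, giving 1 unpaired electron.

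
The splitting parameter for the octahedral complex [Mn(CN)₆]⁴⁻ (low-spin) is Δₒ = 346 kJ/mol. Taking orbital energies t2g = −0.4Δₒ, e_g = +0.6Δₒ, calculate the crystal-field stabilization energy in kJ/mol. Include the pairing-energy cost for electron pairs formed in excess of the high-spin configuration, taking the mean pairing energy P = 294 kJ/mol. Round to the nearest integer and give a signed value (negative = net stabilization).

Each CN⁻ contributes -1; 6 × (-1) = -6. With overall charge -4, Mn is in the +2 oxidation state.
Group 7 minus oxidation state +2 gives a d⁵ configuration for Mn²⁺.
The d⁵ electrons fill as t2g^5 e_g^0.
The orbital stabilization is -2.0Δₒ = -2.0 × 346 = -692 kJ/mol.
High-spin d⁵ would be t2g^3 e_g^2 with 0 pairs; low-spin has 2, so 2 excess pairs cost +2P = +588 kJ/mol.
Overall CFSE = -692 + 588 = -104 kJ/mol.

-104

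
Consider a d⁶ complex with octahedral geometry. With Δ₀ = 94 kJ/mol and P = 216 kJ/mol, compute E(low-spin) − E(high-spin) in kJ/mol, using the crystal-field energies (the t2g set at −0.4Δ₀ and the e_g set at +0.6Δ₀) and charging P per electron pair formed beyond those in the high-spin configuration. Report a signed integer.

244

High-spin d⁶ fills as t2g^4 e_g^2 with CFSE 4(−0.4) + 2(+0.6) = -0.4Δ₀ = -38 kJ/mol.
Low-spin: t2g^6 e_g^0, orbital CFSE = -2.4Δ₀ = -226 kJ/mol; plus 2 excess pairs × P = +432 kJ/mol; total 206 kJ/mol.
Thus E(LS) − E(HS) = 244 kJ/mol.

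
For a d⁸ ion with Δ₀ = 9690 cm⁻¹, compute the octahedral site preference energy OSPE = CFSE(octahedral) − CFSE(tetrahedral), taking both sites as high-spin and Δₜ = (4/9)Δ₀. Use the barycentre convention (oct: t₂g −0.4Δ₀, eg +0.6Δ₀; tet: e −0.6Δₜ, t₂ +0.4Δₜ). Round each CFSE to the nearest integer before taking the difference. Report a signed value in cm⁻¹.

-8183

In an octahedral site d⁸ (HS) is t₂g⁶ eg², giving CFSE(oct) = -1.2Δ₀ = -11628 cm⁻¹.
In a tetrahedral site the filling is e⁴ t₂⁴: CFSE(tet) = -0.8Δₜ = -0.8 × (4/9)(9690) = -3445 cm⁻¹.
Subtracting, OSPE = -11628 − (-3445) = -8183 cm⁻¹.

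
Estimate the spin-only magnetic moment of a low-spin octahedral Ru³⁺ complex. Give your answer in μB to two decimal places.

Ru³⁺: group 8, so d-count = 8 − 3 = 5.
Configuration: t2g^5 e_g^0 → 1 unpaired electron.
μ(spin-only) = √[1(1+2)] = √3 ≈ 1.73 μB.

1.73 μB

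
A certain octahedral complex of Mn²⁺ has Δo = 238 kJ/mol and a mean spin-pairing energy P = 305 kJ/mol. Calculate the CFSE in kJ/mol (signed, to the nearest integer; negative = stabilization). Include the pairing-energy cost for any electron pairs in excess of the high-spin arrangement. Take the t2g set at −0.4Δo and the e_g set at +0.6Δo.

0

Mn sits in group 7; removing 2 electrons leaves Mn²⁺ with 7 − 2 = 5 d electrons.
Since Δo = 238 kJ/mol < P = 305 kJ/mol, the complex adopts the high-spin configuration.
Filling d⁵ accordingly: t2g^3 e_g^2.
Orbital CFSE = 0.0Δo = 0.0 × 238 = 0 kJ/mol.
High-spin has no excess pairs, so no pairing correction applies.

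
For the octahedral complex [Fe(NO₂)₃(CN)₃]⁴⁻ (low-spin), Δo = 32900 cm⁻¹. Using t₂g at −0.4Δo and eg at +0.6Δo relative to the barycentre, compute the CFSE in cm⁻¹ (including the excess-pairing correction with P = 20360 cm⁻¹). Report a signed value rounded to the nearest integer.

Ligand charges: 3×(-1) from NO₂⁻ and 3×(-1) from CN⁻ sum to -6; with overall charge -4, Fe is +2.
Fe²⁺: group 8, so d-count = 8 − 2 = 6.
Configuration: t₂g⁶ eg⁰.
Orbital CFSE = 6(-0.4) + 0(0.6) = -2.4Δo = -2.4 × 32900 = -78960 cm⁻¹.
Relative to high-spin t₂g⁴ eg² (1 paired), the low-spin configuration has 2 additional pairs, contributing +2 × 20360 = +40720 cm⁻¹.
Combining: -78960 + 40720 = -38240 cm⁻¹.

-38240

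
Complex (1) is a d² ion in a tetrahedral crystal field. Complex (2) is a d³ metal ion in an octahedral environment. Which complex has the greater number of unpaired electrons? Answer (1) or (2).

(1): Tetrahedral splitting is small, so the complex is high-spin; e^2 t2^0 → 2 unpaired.
(2): t2g^3 e_g^0 → 3 unpaired.
So (2) has more unpaired electrons.

(2)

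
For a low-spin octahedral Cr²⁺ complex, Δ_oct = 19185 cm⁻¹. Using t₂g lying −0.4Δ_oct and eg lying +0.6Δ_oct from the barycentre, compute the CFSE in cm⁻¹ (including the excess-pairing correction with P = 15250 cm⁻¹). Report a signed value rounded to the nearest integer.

Cr sits in group 6; removing 2 electrons leaves Cr²⁺ with 6 − 2 = 4 d electrons.
Configuration: t₂g⁴ eg⁰.
Orbital CFSE = 4(-0.4) + 0(0.6) = -1.6Δ_oct = -1.6 × 19185 = -30696 cm⁻¹.
Pairing penalty: 1 pair vs 0 in the high-spin reference → 1 extra × P = 15250 cm⁻¹.
Combining: -30696 + 15250 = -15446 cm⁻¹.

-15446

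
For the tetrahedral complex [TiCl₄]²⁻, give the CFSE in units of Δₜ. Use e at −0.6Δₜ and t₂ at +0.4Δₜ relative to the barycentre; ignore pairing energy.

Each Cl⁻ contributes -1; 4 × (-1) = -4. With overall charge -2, Ti is in the +2 oxidation state.
Ti is in group 4, so Ti²⁺ is d² (4 − 2 = 2).
Tetrahedral fields are weak (Δₜ ≈ 4/9 Δₒ), so electrons fill high-spin.
Configuration: e² t₂⁰.
CFSE = 2(-0.6Δₜ) + 0(0.4Δₜ) = -1.2Δₜ + 0.0Δₜ = -1.2Δₜ.

-1.2 Δₜ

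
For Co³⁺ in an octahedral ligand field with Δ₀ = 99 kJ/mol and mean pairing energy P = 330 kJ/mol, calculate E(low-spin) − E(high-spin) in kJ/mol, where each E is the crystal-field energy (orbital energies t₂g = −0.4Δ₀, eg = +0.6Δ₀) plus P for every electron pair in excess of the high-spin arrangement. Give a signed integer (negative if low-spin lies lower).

Co is in group 9, so Co³⁺ is d⁶ (9 − 3 = 6).
High-spin d⁶ fills as t₂g⁴ eg² with CFSE 4(−0.4) + 2(+0.6) = -0.4Δ₀ = -40 kJ/mol.
Low-spin: t₂g⁶ eg⁰, orbital CFSE = -2.4Δ₀ = -238 kJ/mol; plus 2 excess pairs × P = +660 kJ/mol; total 422 kJ/mol.
Thus E(LS) − E(HS) = 462 kJ/mol.

462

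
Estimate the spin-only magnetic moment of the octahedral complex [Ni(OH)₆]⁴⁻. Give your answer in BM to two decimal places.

Each OH⁻ contributes -1; 6 × (-1) = -6. With overall charge -4, Ni is in the +2 oxidation state.
Ni is in group 10, so Ni²⁺ is d⁸ (10 − 2 = 8).
For octahedral d⁸ the high- and low-spin configurations coincide.
Configuration: t2g^6 e_g^2 → 2 unpaired electrons.
μ(spin-only) = √[2(2+2)] = √8 ≈ 2.83 BM.

2.83 BM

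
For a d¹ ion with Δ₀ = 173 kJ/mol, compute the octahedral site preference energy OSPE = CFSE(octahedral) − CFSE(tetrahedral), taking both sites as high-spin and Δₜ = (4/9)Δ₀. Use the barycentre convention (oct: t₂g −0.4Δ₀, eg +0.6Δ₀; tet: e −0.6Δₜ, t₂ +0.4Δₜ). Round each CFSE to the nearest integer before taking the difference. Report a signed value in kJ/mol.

-23

In an octahedral site d¹ (HS) is t2g^1 e_g^0, giving CFSE(oct) = -0.4Δ₀ = -69 kJ/mol.
Tetrahedral: e^1 t2^0, CFSE = 1(−0.6) + 0(+0.4) = -0.6Δₜ = -0.6 × (4/9) × 173 = -46 kJ/mol.
OSPE = CFSE(oct) − CFSE(tet) = -69 − (-46) = -23 kJ/mol.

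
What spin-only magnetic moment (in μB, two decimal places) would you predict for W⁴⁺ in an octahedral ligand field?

2.83 μB

W⁴⁺: group 6, so d-count = 6 − 4 = 2.
Configuration: t₂g² eg⁰ → 2 unpaired electrons.
μ(spin-only) = √[2(2+2)] = √8 ≈ 2.83 μB.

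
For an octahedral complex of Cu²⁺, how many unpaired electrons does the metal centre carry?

1

Cu²⁺: group 11, so d-count = 11 − 2 = 9.
Configuration: t₂g⁶ eg³, giving 1 unpaired electron.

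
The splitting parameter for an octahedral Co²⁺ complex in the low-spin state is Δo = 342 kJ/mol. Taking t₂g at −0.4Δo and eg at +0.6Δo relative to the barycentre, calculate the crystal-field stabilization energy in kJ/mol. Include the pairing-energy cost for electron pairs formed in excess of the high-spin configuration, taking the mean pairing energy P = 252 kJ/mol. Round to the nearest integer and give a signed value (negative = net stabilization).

Co sits in group 9; removing 2 electrons leaves Co²⁺ with 9 − 2 = 7 d electrons.
The d⁷ electrons fill as t₂g⁶ eg¹.
The orbital stabilization is -1.8Δo = -1.8 × 342 = -616 kJ/mol.
High-spin d⁷ would be t₂g⁵ eg² with 2 pairs; low-spin has 3, so 1 excess pair costs +1P = +252 kJ/mol.
Combining: -616 + 252 = -364 kJ/mol.

-364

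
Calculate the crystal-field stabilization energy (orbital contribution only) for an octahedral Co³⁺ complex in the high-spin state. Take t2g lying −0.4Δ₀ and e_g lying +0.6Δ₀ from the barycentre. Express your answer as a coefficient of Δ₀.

-0.4 Δ₀

Group 9 minus oxidation state +3 gives a d⁶ configuration for Co³⁺.
Configuration: t2g^4 e_g^2.
CFSE = 4(-0.4Δ₀) + 2(0.6Δ₀) = -1.6Δ₀ + 1.2Δ₀ = -0.4Δ₀.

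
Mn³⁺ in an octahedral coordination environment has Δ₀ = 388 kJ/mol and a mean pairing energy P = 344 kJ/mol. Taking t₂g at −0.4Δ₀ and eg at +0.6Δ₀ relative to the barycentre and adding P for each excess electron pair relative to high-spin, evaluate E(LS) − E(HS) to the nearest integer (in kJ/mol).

-44

Mn sits in group 7; removing 3 electrons leaves Mn³⁺ with 7 − 3 = 4 d electrons.
High-spin d⁴ fills as t₂g³ eg¹ with CFSE 3(−0.4) + 1(+0.6) = -0.6Δ₀ = -233 kJ/mol.
For low-spin the configuration is t₂g⁴ eg⁰: orbital energy -1.6 × 388 = -621 kJ/mol, and 1 additional pair relative to high-spin adds 344 kJ/mol, giving -277 kJ/mol.
E(LS) − E(HS) = -277 − (-233) = -44 kJ/mol.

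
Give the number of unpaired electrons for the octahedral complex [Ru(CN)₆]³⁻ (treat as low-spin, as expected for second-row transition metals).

Each CN⁻ contributes -1; 6 × (-1) = -6. With overall charge -3, Ru is in the +3 oxidation state.
Ru is in group 8, so Ru³⁺ is d⁵ (8 − 3 = 5).
Configuration: t₂g⁵ eg⁰, giving 1 unpaired electron.

1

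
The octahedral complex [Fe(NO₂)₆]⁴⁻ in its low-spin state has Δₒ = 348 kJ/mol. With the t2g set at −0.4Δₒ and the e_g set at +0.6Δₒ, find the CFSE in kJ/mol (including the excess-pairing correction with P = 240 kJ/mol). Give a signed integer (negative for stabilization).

-355

Each NO₂⁻ contributes -1; 6 × (-1) = -6. With overall charge -4, Fe is in the +2 oxidation state.
Group 8 minus oxidation state +2 gives a d⁶ configuration for Fe²⁺.
The d⁶ electrons fill as t2g^6 e_g^0.
CFSE(orbital) = 6×(-0.4Δₒ) + 0×(0.6Δₒ) = -2.4Δₒ; with Δₒ = 348 kJ/mol that is -835 kJ/mol.
High-spin d⁶ would be t2g^4 e_g^2 with 1 pair; low-spin has 3, so 2 excess pairs cost +2P = +480 kJ/mol.
Combining: -835 + 480 = -355 kJ/mol.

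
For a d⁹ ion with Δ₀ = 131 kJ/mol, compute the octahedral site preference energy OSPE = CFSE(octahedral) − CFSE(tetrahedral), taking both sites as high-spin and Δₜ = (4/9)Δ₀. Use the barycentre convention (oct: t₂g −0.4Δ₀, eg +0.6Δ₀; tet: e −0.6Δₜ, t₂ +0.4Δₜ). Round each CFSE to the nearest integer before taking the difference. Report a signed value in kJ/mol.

Octahedral high-spin t2g^6 e_g^3: CFSE = -0.6 × 131 = -79 kJ/mol.
Tetrahedral e^4 t2^5 gives -0.4Δₜ = -0.4 × (4/9) × 131 = -23 kJ/mol.
Subtracting, OSPE = -79 − (-23) = -56 kJ/mol.

-56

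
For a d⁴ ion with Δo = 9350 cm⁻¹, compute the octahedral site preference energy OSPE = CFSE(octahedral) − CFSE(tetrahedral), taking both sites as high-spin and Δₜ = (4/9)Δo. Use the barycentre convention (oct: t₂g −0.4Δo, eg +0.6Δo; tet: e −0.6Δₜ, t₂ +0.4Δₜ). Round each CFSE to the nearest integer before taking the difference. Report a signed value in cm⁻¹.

In an octahedral site d⁴ (HS) is t2g^3 e_g^1, giving CFSE(oct) = -0.6Δo = -5610 cm⁻¹.
Tetrahedral: e^2 t2^2, CFSE = 2(−0.6) + 2(+0.4) = -0.4Δₜ = -0.4 × (4/9) × 9350 = -1662 cm⁻¹.
OSPE = CFSE(oct) − CFSE(tet) = -5610 − (-1662) = -3948 cm⁻¹.

-3948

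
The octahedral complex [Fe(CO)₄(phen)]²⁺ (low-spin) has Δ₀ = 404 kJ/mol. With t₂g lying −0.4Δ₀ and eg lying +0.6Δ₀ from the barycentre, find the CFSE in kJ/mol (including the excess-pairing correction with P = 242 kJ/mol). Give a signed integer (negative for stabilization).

-486

Ligand charges: 4×(+0) from CO and 1×(+0) from phen sum to +0; with overall charge +2, Fe is +2.
Fe is in group 8, so Fe²⁺ is d⁶ (8 − 2 = 6).
Electron filling gives t₂g⁶ eg⁰.
The orbital stabilization is -2.4Δ₀ = -2.4 × 404 = -970 kJ/mol.
High-spin d⁶ would be t₂g⁴ eg² with 1 pair; low-spin has 3, so 2 excess pairs cost +2P = +484 kJ/mol.
Net CFSE = -970 + 484 = -486 kJ/mol.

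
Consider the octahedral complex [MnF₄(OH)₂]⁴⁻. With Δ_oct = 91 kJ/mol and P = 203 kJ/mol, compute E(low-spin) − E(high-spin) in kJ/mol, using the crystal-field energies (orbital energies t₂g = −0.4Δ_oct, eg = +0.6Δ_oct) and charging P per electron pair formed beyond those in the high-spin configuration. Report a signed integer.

Ligand charges: 4×(-1) from F⁻ and 2×(-1) from OH⁻ sum to -6; with overall charge -4, Mn is +2.
Group 7 minus oxidation state +2 gives a d⁵ configuration for Mn²⁺.
High-spin d⁵ fills as t₂g³ eg² with CFSE 3(−0.4) + 2(+0.6) = 0.0Δ_oct = 0 kJ/mol.
For low-spin the configuration is t₂g⁵ eg⁰: orbital energy -2.0 × 91 = -182 kJ/mol, and 2 additional pairs relative to high-spin add 406 kJ/mol, giving 224 kJ/mol.
E(LS) − E(HS) = 224 − (0) = 224 kJ/mol.

224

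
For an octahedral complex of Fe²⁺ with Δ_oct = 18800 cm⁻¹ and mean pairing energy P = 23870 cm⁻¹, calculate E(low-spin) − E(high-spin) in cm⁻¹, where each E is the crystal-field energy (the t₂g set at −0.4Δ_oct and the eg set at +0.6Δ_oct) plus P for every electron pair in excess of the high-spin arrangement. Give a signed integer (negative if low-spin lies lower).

Fe is in group 8, so Fe²⁺ is d⁶ (8 − 2 = 6).
High-spin d⁶ fills as t₂g⁴ eg² with CFSE 4(−0.4) + 2(+0.6) = -0.4Δ_oct = -7520 cm⁻¹.
For low-spin the configuration is t₂g⁶ eg⁰: orbital energy -2.4 × 18800 = -45120 cm⁻¹, and 2 additional pairs relative to high-spin add 47740 cm⁻¹, giving 2620 cm⁻¹.
E(LS) − E(HS) = 2620 − (-7520) = 10140 cm⁻¹.

10140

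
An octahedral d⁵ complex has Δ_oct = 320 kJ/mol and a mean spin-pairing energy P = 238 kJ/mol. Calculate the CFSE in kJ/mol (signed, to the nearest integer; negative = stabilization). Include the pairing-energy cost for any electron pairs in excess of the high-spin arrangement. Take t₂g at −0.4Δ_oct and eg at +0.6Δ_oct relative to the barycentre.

Since Δ_oct = 320 kJ/mol > P = 238 kJ/mol, the complex adopts the low-spin configuration.
Filling d⁵ accordingly: t₂g⁵ eg⁰.
Orbital CFSE = -2.0Δ_oct = -2.0 × 320 = -640 kJ/mol.
Excess pairs vs high-spin: 2 − 0 = 2; pairing cost = +476 kJ/mol.
Net CFSE = -640 + 476 = -164 kJ/mol.

-164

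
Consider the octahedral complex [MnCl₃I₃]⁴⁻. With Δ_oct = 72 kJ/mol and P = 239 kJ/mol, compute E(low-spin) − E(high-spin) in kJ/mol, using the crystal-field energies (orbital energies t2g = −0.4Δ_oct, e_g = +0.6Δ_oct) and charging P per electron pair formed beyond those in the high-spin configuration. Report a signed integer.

334

Ligand charges: 3×(-1) from Cl⁻ and 3×(-1) from I⁻ sum to -6; with overall charge -4, Mn is +2.
Mn²⁺: group 7, so d-count = 7 − 2 = 5.
High-spin d⁵ fills as t2g^3 e_g^2 with CFSE 3(−0.4) + 2(+0.6) = 0.0Δ_oct = 0 kJ/mol.
Low-spin: t2g^5 e_g^0, orbital CFSE = -2.0Δ_oct = -144 kJ/mol; plus 2 excess pairs × P = +478 kJ/mol; total 334 kJ/mol.
The difference is 334 − (0) = 334 kJ/mol, so high-spin lies lower.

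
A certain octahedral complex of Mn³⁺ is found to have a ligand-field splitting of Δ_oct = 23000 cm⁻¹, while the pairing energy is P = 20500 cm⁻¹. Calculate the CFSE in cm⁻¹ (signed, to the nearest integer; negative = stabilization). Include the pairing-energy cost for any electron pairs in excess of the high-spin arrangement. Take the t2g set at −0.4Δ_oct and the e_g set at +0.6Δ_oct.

Mn is in group 7, so Mn³⁺ is d⁴ (7 − 3 = 4).
Here Δ_oct > P (23000 > 20500), so the low-spin state is favoured.
Configuration: t2g^4 e_g^0.
Orbital CFSE = -1.6Δ_oct = -1.6 × 23000 = -36800 cm⁻¹.
Excess pairs vs high-spin: 1 − 0 = 1; pairing cost = +20500 cm⁻¹.
Net CFSE = -36800 + 20500 = -16300 cm⁻¹.

-16300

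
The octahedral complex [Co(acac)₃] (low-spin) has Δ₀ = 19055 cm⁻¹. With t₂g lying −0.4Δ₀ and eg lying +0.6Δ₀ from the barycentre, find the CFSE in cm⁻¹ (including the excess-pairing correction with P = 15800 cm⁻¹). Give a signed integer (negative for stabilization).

Each acac⁻ contributes -1; 3 × (-1) = -3. With overall charge +0, Co is in the +3 oxidation state.
Co sits in group 9; removing 3 electrons leaves Co³⁺ with 9 − 3 = 6 d electrons.
Configuration: t₂g⁶ eg⁰.
Orbital CFSE = 6(-0.4) + 0(0.6) = -2.4Δ₀ = -2.4 × 19055 = -45732 cm⁻¹.
Pairing penalty: 3 pairs vs 1 in the high-spin reference → 2 extra × P = 31600 cm⁻¹.
Net CFSE = -45732 + 31600 = -14132 cm⁻¹.

-14132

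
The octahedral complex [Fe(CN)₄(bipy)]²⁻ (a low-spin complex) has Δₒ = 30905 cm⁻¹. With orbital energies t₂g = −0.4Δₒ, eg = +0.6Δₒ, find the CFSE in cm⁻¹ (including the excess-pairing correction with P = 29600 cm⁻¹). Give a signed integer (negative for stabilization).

-14972

Ligand charges: 4×(-1) from CN⁻ and 1×(+0) from bipy sum to -4; with overall charge -2, Fe is +2.
Fe sits in group 8; removing 2 electrons leaves Fe²⁺ with 8 − 2 = 6 d electrons.
Electron filling gives t₂g⁶ eg⁰.
CFSE(orbital) = 6×(-0.4Δₒ) + 0×(0.6Δₒ) = -2.4Δₒ; with Δₒ = 30905 cm⁻¹ that is -74172 cm⁻¹.
High-spin d⁶ would be t₂g⁴ eg² with 1 pair; low-spin has 3, so 2 excess pairs cost +2P = +59200 cm⁻¹.
Overall CFSE = -74172 + 59200 = -14972 cm⁻¹.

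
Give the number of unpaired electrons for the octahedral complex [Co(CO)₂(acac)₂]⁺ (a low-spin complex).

Ligand charges: 2×(+0) from CO and 2×(-1) from acac⁻ sum to -2; with overall charge +1, Co is +3.
Group 9 minus oxidation state +3 gives a d⁶ configuration for Co³⁺.
Configuration: t₂g⁶ eg⁰, giving 0 unpaired electrons.

0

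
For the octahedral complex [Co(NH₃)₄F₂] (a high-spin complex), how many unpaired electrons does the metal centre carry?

3

Ligand charges: 4×(+0) from NH₃ and 2×(-1) from F⁻ sum to -2; with overall charge +0, Co is +2.
Co is in group 9, so Co²⁺ is d⁷ (9 − 2 = 7).
Configuration: t₂g⁵ eg², giving 3 unpaired electrons.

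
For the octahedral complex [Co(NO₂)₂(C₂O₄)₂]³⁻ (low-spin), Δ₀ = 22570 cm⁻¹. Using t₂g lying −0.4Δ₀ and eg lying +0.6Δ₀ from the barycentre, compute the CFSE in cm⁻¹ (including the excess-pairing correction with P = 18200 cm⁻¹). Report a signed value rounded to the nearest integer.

Ligand charges: 2×(-1) from NO₂⁻ and 2×(-2) from C₂O₄²⁻ sum to -6; with overall charge -3, Co is +3.
Co sits in group 9; removing 3 electrons leaves Co³⁺ with 9 − 3 = 6 d electrons.
The d⁶ electrons fill as t₂g⁶ eg⁰.
CFSE(orbital) = 6×(-0.4Δ₀) + 0×(0.6Δ₀) = -2.4Δ₀; with Δ₀ = 22570 cm⁻¹ that is -54168 cm⁻¹.
Pairing penalty: 3 pairs vs 1 in the high-spin reference → 2 extra × P = 36400 cm⁻¹.
Net CFSE = -54168 + 36400 = -17768 cm⁻¹.

-17768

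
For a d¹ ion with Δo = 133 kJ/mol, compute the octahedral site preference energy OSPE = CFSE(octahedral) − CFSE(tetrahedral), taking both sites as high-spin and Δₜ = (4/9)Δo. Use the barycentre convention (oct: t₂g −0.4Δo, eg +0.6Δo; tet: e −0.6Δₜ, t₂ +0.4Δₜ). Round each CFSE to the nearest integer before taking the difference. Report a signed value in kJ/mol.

In an octahedral site d¹ (HS) is t₂g¹ eg⁰, giving CFSE(oct) = -0.4Δo = -53 kJ/mol.
Tetrahedral e¹ t₂⁰ gives -0.6Δₜ = -0.6 × (4/9) × 133 = -35 kJ/mol.
Subtracting, OSPE = -53 − (-35) = -18 kJ/mol.

-18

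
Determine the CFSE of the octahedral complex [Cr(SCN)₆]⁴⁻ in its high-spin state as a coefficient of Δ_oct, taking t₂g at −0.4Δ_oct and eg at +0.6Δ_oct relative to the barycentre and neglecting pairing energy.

-0.6 Δ_oct

Each SCN⁻ contributes -1; 6 × (-1) = -6. With overall charge -4, Cr is in the +2 oxidation state.
Cr sits in group 6; removing 2 electrons leaves Cr²⁺ with 6 − 2 = 4 d electrons.
Configuration: t₂g³ eg¹.
CFSE = 3(-0.4Δ_oct) + 1(0.6Δ_oct) = -1.2Δ_oct + 0.6Δ_oct = -0.6Δ_oct.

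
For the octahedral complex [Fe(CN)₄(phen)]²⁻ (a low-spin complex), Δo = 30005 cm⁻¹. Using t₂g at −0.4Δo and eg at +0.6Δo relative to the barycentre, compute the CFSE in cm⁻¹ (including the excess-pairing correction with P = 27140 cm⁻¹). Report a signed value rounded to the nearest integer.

-17732

Ligand charges: 4×(-1) from CN⁻ and 1×(+0) from phen sum to -4; with overall charge -2, Fe is +2.
Fe²⁺: group 8, so d-count = 8 − 2 = 6.
The d⁶ electrons fill as t₂g⁶ eg⁰.
CFSE(orbital) = 6×(-0.4Δo) + 0×(0.6Δo) = -2.4Δo; with Δo = 30005 cm⁻¹ that is -72012 cm⁻¹.
High-spin d⁶ would be t₂g⁴ eg² with 1 pair; low-spin has 3, so 2 excess pairs cost +2P = +54280 cm⁻¹.
Combining: -72012 + 54280 = -17732 cm⁻¹.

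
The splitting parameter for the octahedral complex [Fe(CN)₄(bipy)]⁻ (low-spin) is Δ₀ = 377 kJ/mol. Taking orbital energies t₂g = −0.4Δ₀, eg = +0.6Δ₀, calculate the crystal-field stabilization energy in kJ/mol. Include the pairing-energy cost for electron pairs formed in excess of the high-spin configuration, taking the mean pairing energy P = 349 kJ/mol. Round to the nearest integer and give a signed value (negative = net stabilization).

-56

Ligand charges: 4×(-1) from CN⁻ and 1×(+0) from bipy sum to -4; with overall charge -1, Fe is +3.
Group 8 minus oxidation state +3 gives a d⁵ configuration for Fe³⁺.
Configuration: t₂g⁵ eg⁰.
Orbital CFSE = 5(-0.4) + 0(0.6) = -2.0Δ₀ = -2.0 × 377 = -754 kJ/mol.
High-spin d⁵ would be t₂g³ eg² with 0 pairs; low-spin has 2, so 2 excess pairs cost +2P = +698 kJ/mol.
Overall CFSE = -754 + 698 = -56 kJ/mol.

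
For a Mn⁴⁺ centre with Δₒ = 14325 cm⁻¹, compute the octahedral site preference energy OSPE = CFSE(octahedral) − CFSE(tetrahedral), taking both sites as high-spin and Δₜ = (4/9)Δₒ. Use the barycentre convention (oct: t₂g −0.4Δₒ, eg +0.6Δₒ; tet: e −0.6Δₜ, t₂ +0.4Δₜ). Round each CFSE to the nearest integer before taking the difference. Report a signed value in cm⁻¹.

Mn⁴⁺: group 7, so d-count = 7 − 4 = 3.
Octahedral (high-spin): t₂g³ eg⁰, CFSE = 3(−0.4) + 0(+0.6) = -1.2Δₒ = -1.2 × 14325 = -17190 cm⁻¹.
In a tetrahedral site the filling is e² t₂¹: CFSE(tet) = -0.8Δₜ = -0.8 × (4/9)(14325) = -5093 cm⁻¹.
Subtracting, OSPE = -17190 − (-5093) = -12097 cm⁻¹.

-12097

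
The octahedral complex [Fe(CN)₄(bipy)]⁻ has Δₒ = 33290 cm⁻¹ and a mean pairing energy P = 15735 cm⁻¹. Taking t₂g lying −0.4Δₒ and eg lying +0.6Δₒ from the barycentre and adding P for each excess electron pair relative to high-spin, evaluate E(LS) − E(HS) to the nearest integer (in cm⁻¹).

Ligand charges: 4×(-1) from CN⁻ and 1×(+0) from bipy sum to -4; with overall charge -1, Fe is +3.
Fe is in group 8, so Fe³⁺ is d⁵ (8 − 3 = 5).
High-spin d⁵ fills as t₂g³ eg² with CFSE 3(−0.4) + 2(+0.6) = 0.0Δₒ = 0 cm⁻¹.
Low-spin: t₂g⁵ eg⁰, orbital CFSE = -2.0Δₒ = -66580 cm⁻¹; plus 2 excess pairs × P = +31470 cm⁻¹; total -35110 cm⁻¹.
Thus E(LS) − E(HS) = -35110 cm⁻¹.

-35110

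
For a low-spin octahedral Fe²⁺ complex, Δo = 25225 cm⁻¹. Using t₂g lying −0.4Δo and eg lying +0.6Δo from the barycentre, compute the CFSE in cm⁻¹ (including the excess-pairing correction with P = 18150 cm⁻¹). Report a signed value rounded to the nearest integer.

-24240

Fe²⁺: group 8, so d-count = 8 − 2 = 6.
Configuration: t₂g⁶ eg⁰.
CFSE(orbital) = 6×(-0.4Δo) + 0×(0.6Δo) = -2.4Δo; with Δo = 25225 cm⁻¹ that is -60540 cm⁻¹.
High-spin d⁶ would be t₂g⁴ eg² with 1 pair; low-spin has 3, so 2 excess pairs cost +2P = +36300 cm⁻¹.
Combining: -60540 + 36300 = -24240 cm⁻¹.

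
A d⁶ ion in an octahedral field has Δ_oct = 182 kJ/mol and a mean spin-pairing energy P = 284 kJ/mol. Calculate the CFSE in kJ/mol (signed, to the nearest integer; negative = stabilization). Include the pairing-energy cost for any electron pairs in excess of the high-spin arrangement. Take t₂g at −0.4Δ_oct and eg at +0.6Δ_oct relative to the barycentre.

-73

With Δ_oct < P the complex is high-spin.
Configuration: t₂g⁴ eg².
Orbital CFSE = -0.4Δ_oct = -0.4 × 182 = -73 kJ/mol.
High-spin has no excess pairs, so no pairing correction applies.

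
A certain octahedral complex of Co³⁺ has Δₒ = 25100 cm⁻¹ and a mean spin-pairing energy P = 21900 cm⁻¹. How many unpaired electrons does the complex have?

Co is in group 9, so Co³⁺ is d⁶ (9 − 3 = 6).
Δₒ > P, so pairing is preferred: the ground state is low-spin.
Configuration: t2g^6 e_g^0.
Unpaired electrons: 0.

0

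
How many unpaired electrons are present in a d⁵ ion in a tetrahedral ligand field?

With tetrahedral geometry the complex is necessarily high-spin.
Configuration: e² t₂³, giving 5 unpaired electrons.

5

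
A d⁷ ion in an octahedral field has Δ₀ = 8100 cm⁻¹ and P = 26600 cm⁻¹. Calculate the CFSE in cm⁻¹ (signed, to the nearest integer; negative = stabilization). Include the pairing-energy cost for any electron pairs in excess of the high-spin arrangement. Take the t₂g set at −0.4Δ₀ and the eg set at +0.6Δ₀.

-6480

Since Δ₀ = 8100 cm⁻¹ < P = 26600 cm⁻¹, the complex adopts the high-spin configuration.
Filling d⁷ accordingly: t₂g⁵ eg².
Orbital CFSE = -0.8Δ₀ = -0.8 × 8100 = -6480 cm⁻¹.
High-spin has no excess pairs, so no pairing correction applies.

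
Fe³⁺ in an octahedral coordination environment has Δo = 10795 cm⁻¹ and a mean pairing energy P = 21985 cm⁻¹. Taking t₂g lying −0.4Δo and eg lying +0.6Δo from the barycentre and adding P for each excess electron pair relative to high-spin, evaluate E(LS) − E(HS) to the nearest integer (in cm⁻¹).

Fe³⁺: group 8, so d-count = 8 − 3 = 5.
High-spin: t₂g³ eg², CFSE = 0.0Δo = 0 cm⁻¹.
For low-spin the configuration is t₂g⁵ eg⁰: orbital energy -2.0 × 10795 = -21590 cm⁻¹, and 2 additional pairs relative to high-spin add 43970 cm⁻¹, giving 22380 cm⁻¹.
E(LS) − E(HS) = 22380 − (0) = 22380 cm⁻¹.

22380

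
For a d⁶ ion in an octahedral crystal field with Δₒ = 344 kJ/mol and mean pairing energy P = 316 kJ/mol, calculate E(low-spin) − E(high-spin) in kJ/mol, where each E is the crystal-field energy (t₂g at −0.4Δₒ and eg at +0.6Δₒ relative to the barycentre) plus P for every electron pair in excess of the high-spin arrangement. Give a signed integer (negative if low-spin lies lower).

High-spin: t₂g⁴ eg², CFSE = -0.4Δₒ = -138 kJ/mol.
Low-spin: t₂g⁶ eg⁰, orbital CFSE = -2.4Δₒ = -826 kJ/mol; plus 2 excess pairs × P = +632 kJ/mol; total -194 kJ/mol.
E(LS) − E(HS) = -194 − (-138) = -56 kJ/mol.

-56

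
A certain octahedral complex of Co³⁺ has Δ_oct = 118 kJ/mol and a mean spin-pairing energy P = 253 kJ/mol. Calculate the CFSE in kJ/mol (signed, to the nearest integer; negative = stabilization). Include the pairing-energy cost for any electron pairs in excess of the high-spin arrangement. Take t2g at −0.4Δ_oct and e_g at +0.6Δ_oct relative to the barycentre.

-47

Group 9 minus oxidation state +3 gives a d⁶ configuration for Co³⁺.
Δ_oct < P, so pairing is avoided: the ground state is high-spin.
Filling d⁶ accordingly: t2g^4 e_g^2.
Orbital CFSE = -0.4Δ_oct = -0.4 × 118 = -47 kJ/mol.
High-spin has no excess pairs, so no pairing correction applies.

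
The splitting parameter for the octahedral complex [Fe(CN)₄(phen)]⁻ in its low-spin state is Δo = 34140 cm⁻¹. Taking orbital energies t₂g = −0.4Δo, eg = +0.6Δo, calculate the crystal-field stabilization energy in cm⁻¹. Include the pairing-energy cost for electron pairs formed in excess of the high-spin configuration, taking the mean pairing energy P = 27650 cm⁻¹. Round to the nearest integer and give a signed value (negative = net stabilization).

Ligand charges: 4×(-1) from CN⁻ and 1×(+0) from phen sum to -4; with overall charge -1, Fe is +3.
Fe is in group 8, so Fe³⁺ is d⁵ (8 − 3 = 5).
Configuration: t₂g⁵ eg⁰.
The orbital stabilization is -2.0Δo = -2.0 × 34140 = -68280 cm⁻¹.
Pairing penalty: 2 pairs vs 0 in the high-spin reference → 2 extra × P = 55300 cm⁻¹.
Overall CFSE = -68280 + 55300 = -12980 cm⁻¹.

-12980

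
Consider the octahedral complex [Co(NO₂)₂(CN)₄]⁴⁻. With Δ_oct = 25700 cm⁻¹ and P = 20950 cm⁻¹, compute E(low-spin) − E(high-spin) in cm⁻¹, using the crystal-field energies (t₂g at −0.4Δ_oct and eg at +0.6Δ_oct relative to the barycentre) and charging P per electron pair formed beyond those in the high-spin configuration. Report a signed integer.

-4750

Ligand charges: 2×(-1) from NO₂⁻ and 4×(-1) from CN⁻ sum to -6; with overall charge -4, Co is +2.
Group 9 minus oxidation state +2 gives a d⁷ configuration for Co²⁺.
In the high-spin limit (t₂g⁵ eg²) the orbital term is -0.8Δ_oct = -20560 cm⁻¹, with no excess pairing.
For low-spin the configuration is t₂g⁶ eg¹: orbital energy -1.8 × 25700 = -46260 cm⁻¹, and 1 additional pair relative to high-spin adds 20950 cm⁻¹, giving -25310 cm⁻¹.
Thus E(LS) − E(HS) = -4750 cm⁻¹.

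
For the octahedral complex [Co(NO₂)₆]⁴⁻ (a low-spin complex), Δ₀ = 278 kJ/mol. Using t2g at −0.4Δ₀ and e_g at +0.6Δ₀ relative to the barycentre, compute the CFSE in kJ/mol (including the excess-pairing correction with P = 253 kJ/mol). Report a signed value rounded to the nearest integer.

-247

Each NO₂⁻ contributes -1; 6 × (-1) = -6. With overall charge -4, Co is in the +2 oxidation state.
Co is in group 9, so Co²⁺ is d⁷ (9 − 2 = 7).
Electron filling gives t2g^6 e_g^1.
The orbital stabilization is -1.8Δ₀ = -1.8 × 278 = -500 kJ/mol.
Relative to high-spin t2g^5 e_g^2 (2 paired), the low-spin configuration has 1 additional pair, contributing +1 × 253 = +253 kJ/mol.
Combining: -500 + 253 = -247 kJ/mol.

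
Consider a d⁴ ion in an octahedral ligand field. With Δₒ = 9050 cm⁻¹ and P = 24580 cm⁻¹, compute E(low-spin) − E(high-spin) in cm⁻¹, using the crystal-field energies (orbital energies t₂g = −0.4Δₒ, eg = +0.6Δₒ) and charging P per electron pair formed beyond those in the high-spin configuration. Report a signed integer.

15530

High-spin: t₂g³ eg¹, CFSE = -0.6Δₒ = -5430 cm⁻¹.
For low-spin the configuration is t₂g⁴ eg⁰: orbital energy -1.6 × 9050 = -14480 cm⁻¹, and 1 additional pair relative to high-spin adds 24580 cm⁻¹, giving 10100 cm⁻¹.
Thus E(LS) − E(HS) = 15530 cm⁻¹.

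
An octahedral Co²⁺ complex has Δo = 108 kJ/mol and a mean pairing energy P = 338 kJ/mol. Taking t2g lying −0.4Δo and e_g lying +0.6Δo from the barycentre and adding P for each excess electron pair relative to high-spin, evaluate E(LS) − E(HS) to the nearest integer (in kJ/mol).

230

Co²⁺: group 9, so d-count = 9 − 2 = 7.
High-spin: t2g^5 e_g^2, CFSE = -0.8Δo = -86 kJ/mol.
Low-spin t2g^6 e_g^1 gives -1.8Δo = -194 kJ/mol, but forming 1 extra pair costs 1P = 338 kJ/mol, so E(LS) = -194 + 338 = 144 kJ/mol.
The difference is 144 − (-86) = 230 kJ/mol, so high-spin lies lower.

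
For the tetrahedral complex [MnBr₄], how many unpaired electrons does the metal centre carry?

3

Each Br⁻ contributes -1; 4 × (-1) = -4. With overall charge +0, Mn is in the +4 oxidation state.
Group 7 minus oxidation state +4 gives a d³ configuration for Mn⁴⁺.
Tetrahedral fields are weak (Δₜ ≈ 4/9 Δₒ), so electrons fill high-spin.
Configuration: e^2 t2^1, giving 3 unpaired electrons.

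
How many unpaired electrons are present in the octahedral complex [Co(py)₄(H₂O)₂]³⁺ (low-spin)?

Ligand charges: 4×(+0) from py and 2×(+0) from H₂O sum to +0; with overall charge +3, Co is +3.
Co is in group 9, so Co³⁺ is d⁶ (9 − 3 = 6).
Configuration: t₂g⁶ eg⁰, giving 0 unpaired electrons.

0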